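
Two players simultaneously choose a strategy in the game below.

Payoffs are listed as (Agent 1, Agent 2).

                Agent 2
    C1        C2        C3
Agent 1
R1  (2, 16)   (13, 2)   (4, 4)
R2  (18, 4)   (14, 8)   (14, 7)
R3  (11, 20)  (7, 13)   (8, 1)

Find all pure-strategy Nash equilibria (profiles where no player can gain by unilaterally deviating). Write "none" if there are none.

The unique pure-strategy Nash equilibrium is (R2, C2).

(R1, C1): Agent 1 can switch to R2 (2 → 18). Not NE.
(R1, C2): Agent 1 can switch to R2 (13 → 14). Not NE.
(R1, C3): Agent 1 can switch to R2 (4 → 14). Not NE.
(R2, C1): Agent 2 can switch to C2 (4 → 8). Not NE.
(R2, C2): Agent 1 gets 14, best alternative 13; Agent 2 gets 8, best alternative 7. No profitable deviation — NE.
(R2, C3): Agent 2 can switch to C2 (7 → 8). Not NE.
(R3, C1): Agent 1 can switch to R2 (11 → 18). Not NE.
(R3, C2): Agent 1 can switch to R1 (7 → 13). Not NE.
(R3, C3): Agent 1 can switch to R2 (8 → 14). Not NE.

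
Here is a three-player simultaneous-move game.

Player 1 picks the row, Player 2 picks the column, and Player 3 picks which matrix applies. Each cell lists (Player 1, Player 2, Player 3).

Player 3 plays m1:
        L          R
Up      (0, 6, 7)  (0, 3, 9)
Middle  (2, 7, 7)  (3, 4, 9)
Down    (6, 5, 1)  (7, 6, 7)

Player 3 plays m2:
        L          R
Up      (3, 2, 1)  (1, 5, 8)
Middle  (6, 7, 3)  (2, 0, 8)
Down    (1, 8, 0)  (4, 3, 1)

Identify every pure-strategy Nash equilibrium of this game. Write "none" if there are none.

(Up, L, m1): Player 1 can switch to Middle (0 → 2). Not NE.
(Up, L, m2): Player 1 can switch to Middle (3 → 6). Not NE.
(Up, R, m1): Player 1 can switch to Middle (0 → 3). Not NE.
(Up, R, m2): Player 1 can switch to Middle (1 → 2). Not NE.
(Middle, L, m1): Player 1 can switch to Down (2 → 6). Not NE.
(Middle, L, m2): Player 3 can switch to m1 (3 → 7). Not NE.
(Middle, R, m1): Player 1 can switch to Down (3 → 7). Not NE.
(Middle, R, m2): Player 1 can switch to Down (2 → 4). Not NE.
(Down, L, m1): Player 2 can switch to R (5 → 6). Not NE.
(Down, L, m2): Player 1 can switch to Up (1 → 3). Not NE.
(Down, R, m1): Player 1 gets 7, best alternative 3; Player 2 gets 6, best alternative 5; Player 3 gets 7, best alternative 1. No profitable deviation — NE.
(The remaining 1 profile has a profitable deviation by the same check.)

The unique pure-strategy Nash equilibrium is (Down, R, m1).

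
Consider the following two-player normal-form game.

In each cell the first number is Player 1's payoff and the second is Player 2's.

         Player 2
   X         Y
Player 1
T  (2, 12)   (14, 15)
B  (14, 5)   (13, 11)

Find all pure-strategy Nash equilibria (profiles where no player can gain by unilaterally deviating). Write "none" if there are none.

Player 1 against X: payoffs 2, 14 → best response B.
Player 1 against Y: payoffs 14, 13 → best response T.
Player 2 against T: payoffs 12, 15 → best response Y.
Player 2 against B: payoffs 5, 11 → best response Y.
Mutual best responses: (T, Y).

(T, Y)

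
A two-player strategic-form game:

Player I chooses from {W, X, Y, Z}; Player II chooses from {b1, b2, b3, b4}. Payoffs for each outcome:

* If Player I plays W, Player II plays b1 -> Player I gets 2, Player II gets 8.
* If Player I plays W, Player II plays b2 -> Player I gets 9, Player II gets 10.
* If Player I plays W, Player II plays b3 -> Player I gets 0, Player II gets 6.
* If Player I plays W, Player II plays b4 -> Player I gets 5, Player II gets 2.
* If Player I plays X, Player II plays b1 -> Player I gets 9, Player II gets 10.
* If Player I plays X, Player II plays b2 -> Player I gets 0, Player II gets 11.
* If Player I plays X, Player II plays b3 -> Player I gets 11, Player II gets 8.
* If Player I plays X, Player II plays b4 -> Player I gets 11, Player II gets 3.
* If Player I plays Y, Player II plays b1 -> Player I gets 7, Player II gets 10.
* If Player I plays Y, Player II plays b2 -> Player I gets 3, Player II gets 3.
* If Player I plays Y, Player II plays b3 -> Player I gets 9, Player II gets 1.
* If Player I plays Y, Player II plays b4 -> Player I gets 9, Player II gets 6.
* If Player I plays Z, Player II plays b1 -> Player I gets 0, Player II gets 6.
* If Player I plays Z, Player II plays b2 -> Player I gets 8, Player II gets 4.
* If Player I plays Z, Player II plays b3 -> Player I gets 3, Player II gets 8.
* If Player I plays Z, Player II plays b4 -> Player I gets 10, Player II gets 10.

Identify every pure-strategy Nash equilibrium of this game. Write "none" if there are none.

Player I against b1: payoffs 2, 9, 7, 0 → best response X.
Player I against b2: payoffs 9, 0, 3, 8 → best response W.
Player I against b3: payoffs 0, 11, 9, 3 → best response X.
Player I against b4: payoffs 5, 11, 9, 10 → best response X.
Player II against W: payoffs 8, 10, 6, 2 → best response b2.
Player II against X: payoffs 10, 11, 8, 3 → best response b2.
Player II against Y: payoffs 10, 3, 1, 6 → best response b1.
Player II against Z: payoffs 6, 4, 8, 10 → best response b4.
Mutual best responses: (W, b2).

Pure NE: (W, b2)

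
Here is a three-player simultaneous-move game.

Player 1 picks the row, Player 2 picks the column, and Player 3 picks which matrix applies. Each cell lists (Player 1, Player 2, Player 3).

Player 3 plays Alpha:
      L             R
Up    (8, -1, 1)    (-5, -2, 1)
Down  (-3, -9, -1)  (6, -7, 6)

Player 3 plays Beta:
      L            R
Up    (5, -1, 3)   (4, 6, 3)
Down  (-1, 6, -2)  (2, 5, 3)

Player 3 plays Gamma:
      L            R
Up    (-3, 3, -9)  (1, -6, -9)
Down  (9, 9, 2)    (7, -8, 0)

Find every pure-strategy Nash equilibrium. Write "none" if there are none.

Player 1 against (L, Alpha): payoffs 8, -3 → best response Up.
Player 1 against (L, Beta): payoffs 5, -1 → best response Up.
Player 1 against (L, Gamma): payoffs -3, 9 → best response Down.
Player 1 against (R, Alpha): payoffs -5, 6 → best response Down.
Player 1 against (R, Beta): payoffs 4, 2 → best response Up.
Player 1 against (R, Gamma): payoffs 1, 7 → best response Down.
Player 2 against (Up, Alpha): payoffs -1, -2 → best response L.
Player 2 against (Up, Beta): payoffs -1, 6 → best response R.
Player 2 against (Up, Gamma): payoffs 3, -6 → best response L.
Player 2 against (Down, Alpha): payoffs -9, -7 → best response R.
Player 2 against (Down, Beta): payoffs 6, 5 → best response L.
Player 2 against (Down, Gamma): payoffs 9, -8 → best response L.
Player 3 against (Up, L): payoffs 1, 3, -9 → best response Beta.
Player 3 against (Up, R): payoffs 1, 3, -9 → best response Beta.
Player 3 against (Down, L): payoffs -1, -2, 2 → best response Gamma.
Player 3 against (Down, R): payoffs 6, 3, 0 → best response Alpha.
Mutual best responses: (Up, R, Beta); (Down, L, Gamma); (Down, R, Alpha).

The pure Nash equilibria are (Up, R, Beta), (Down, L, Gamma), (Down, R, Alpha).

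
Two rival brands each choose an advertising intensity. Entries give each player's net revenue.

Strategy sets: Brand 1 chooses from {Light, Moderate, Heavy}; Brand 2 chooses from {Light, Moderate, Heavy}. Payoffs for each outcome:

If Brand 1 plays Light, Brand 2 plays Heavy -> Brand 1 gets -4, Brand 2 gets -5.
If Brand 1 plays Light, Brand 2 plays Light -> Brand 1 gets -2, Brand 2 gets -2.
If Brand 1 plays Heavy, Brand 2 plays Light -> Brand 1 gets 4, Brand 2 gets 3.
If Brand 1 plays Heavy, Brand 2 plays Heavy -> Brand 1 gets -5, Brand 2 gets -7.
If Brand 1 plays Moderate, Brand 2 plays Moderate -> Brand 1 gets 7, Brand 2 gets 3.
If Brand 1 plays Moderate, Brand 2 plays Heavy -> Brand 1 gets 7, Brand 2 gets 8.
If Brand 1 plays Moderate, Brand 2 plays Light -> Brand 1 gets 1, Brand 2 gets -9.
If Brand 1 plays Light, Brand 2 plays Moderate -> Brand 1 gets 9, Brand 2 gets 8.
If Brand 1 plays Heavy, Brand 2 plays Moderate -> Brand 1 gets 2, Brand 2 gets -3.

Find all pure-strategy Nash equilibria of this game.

Brand 1 against Light: payoffs -2, 1, 4 → best response Heavy.
Brand 1 against Moderate: payoffs 9, 7, 2 → best response Light.
Brand 1 against Heavy: payoffs -4, 7, -5 → best response Moderate.
Brand 2 against Light: payoffs -2, 8, -5 → best response Moderate.
Brand 2 against Moderate: payoffs -9, 3, 8 → best response Heavy.
Brand 2 against Heavy: payoffs 3, -3, -7 → best response Light.
Mutual best responses: (Light, Moderate); (Moderate, Heavy); (Heavy, Light).

(Light, Moderate) and (Moderate, Heavy) and (Heavy, Light)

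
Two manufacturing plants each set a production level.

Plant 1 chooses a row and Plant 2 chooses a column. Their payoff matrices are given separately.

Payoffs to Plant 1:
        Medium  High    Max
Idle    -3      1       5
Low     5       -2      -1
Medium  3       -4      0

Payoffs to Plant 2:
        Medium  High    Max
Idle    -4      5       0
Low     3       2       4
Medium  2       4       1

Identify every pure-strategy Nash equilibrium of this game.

The unique pure-strategy Nash equilibrium is (Idle, High).

Plant 1 against Medium: payoffs -3, 5, 3 → best response Low.
Plant 1 against High: payoffs 1, -2, -4 → best response Idle.
Plant 1 against Max: payoffs 5, -1, 0 → best response Idle.
Plant 2 against Idle: payoffs -4, 5, 0 → best response High.
Plant 2 against Low: payoffs 3, 2, 4 → best response Max.
Plant 2 against Medium: payoffs 2, 4, 1 → best response High.
Mutual best responses: (Idle, High).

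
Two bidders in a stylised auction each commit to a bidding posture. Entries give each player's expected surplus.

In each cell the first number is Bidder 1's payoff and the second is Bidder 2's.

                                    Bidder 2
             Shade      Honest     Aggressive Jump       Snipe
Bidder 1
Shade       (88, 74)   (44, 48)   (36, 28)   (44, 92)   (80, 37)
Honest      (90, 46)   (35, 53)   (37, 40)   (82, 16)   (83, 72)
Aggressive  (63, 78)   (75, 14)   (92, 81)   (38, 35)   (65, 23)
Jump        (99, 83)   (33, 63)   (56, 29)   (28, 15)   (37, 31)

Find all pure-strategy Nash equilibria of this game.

Bidder 1 against Shade: payoffs 88, 90, 63, 99 → best response Jump.
Bidder 1 against Honest: payoffs 44, 35, 75, 33 → best response Aggressive.
Bidder 1 against Aggressive: payoffs 36, 37, 92, 56 → best response Aggressive.
Bidder 1 against Jump: payoffs 44, 82, 38, 28 → best response Honest.
Bidder 1 against Snipe: payoffs 80, 83, 65, 37 → best response Honest.
Bidder 2 against Shade: payoffs 74, 48, 28, 92, 37 → best response Jump.
Bidder 2 against Honest: payoffs 46, 53, 40, 16, 72 → best response Snipe.
Bidder 2 against Aggressive: payoffs 78, 14, 81, 35, 23 → best response Aggressive.
Bidder 2 against Jump: payoffs 83, 63, 29, 15, 31 → best response Shade.
Mutual best responses: (Honest, Snipe); (Aggressive, Aggressive); (Jump, Shade).

The pure Nash equilibria are (Honest, Snipe); (Aggressive, Aggressive); (Jump, Shade).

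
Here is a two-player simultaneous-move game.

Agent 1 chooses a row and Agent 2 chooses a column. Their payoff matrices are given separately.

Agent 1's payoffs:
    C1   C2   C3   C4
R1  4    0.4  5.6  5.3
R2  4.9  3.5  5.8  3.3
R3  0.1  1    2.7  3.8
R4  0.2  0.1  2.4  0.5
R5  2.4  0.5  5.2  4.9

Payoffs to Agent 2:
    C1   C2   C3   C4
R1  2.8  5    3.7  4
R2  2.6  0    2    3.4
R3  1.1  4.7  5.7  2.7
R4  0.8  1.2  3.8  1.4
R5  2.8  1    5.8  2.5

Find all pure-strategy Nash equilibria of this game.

Agent 1 against C1: payoffs 4, 4.9, 0.1, 0.2, 2.4 → best response R2.
Agent 1 against C2: payoffs 0.4, 3.5, 1, 0.1, 0.5 → best response R2.
Agent 1 against C3: payoffs 5.6, 5.8, 2.7, 2.4, 5.2 → best response R2.
Agent 1 against C4: payoffs 5.3, 3.3, 3.8, 0.5, 4.9 → best response R1.
Agent 2 against R1: payoffs 2.8, 5, 3.7, 4 → best response C2.
Agent 2 against R2: payoffs 2.6, 0, 2, 3.4 → best response C4.
Agent 2 against R3: payoffs 1.1, 4.7, 5.7, 2.7 → best response C3.
Agent 2 against R4: payoffs 0.8, 1.2, 3.8, 1.4 → best response C3.
Agent 2 against R5: payoffs 2.8, 1, 5.8, 2.5 → best response C3.
No profile is a mutual best response for all players.

There is no pure-strategy Nash equilibrium.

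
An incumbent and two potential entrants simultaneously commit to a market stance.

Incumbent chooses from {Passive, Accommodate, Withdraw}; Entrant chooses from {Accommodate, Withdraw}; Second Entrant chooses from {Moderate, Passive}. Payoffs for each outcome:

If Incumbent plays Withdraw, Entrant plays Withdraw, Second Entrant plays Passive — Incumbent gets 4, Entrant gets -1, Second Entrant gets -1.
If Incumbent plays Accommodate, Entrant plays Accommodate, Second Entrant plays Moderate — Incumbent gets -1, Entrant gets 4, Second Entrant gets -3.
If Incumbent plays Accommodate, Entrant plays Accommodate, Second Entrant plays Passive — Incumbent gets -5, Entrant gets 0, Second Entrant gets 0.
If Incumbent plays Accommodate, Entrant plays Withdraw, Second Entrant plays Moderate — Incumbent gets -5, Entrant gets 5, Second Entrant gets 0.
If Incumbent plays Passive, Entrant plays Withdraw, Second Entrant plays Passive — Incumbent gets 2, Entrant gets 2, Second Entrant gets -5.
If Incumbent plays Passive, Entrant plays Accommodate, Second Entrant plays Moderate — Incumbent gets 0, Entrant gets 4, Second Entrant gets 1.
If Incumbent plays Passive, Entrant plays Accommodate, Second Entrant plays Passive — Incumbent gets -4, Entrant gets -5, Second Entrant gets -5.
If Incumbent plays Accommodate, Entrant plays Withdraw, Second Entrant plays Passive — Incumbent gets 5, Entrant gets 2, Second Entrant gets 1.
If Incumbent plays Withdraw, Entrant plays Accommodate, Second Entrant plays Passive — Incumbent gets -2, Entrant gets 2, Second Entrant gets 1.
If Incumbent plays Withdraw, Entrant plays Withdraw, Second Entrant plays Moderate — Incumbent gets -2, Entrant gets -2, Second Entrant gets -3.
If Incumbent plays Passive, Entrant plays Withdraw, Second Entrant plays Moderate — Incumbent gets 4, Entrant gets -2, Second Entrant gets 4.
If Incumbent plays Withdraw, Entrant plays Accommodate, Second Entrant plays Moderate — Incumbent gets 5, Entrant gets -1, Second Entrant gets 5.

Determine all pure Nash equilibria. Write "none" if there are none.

Incumbent against (Accommodate, Moderate): payoffs 0, -1, 5 → best response Withdraw.
Incumbent against (Accommodate, Passive): payoffs -4, -5, -2 → best response Withdraw.
Incumbent against (Withdraw, Moderate): payoffs 4, -5, -2 → best response Passive.
Incumbent against (Withdraw, Passive): payoffs 2, 5, 4 → best response Accommodate.
Entrant against (Passive, Moderate): payoffs 4, -2 → best response Accommodate.
Entrant against (Passive, Passive): payoffs -5, 2 → best response Withdraw.
Entrant against (Accommodate, Moderate): payoffs 4, 5 → best response Withdraw.
Entrant against (Accommodate, Passive): payoffs 0, 2 → best response Withdraw.
Entrant against (Withdraw, Moderate): payoffs -1, -2 → best response Accommodate.
Entrant against (Withdraw, Passive): payoffs 2, -1 → best response Accommodate.
Second Entrant against (Passive, Accommodate): payoffs 1, -5 → best response Moderate.
Second Entrant against (Passive, Withdraw): payoffs 4, -5 → best response Moderate.
Second Entrant against (Accommodate, Accommodate): payoffs -3, 0 → best response Passive.
Second Entrant against (Accommodate, Withdraw): payoffs 0, 1 → best response Passive.
Second Entrant against (Withdraw, Accommodate): payoffs 5, 1 → best response Moderate.
Second Entrant against (Withdraw, Withdraw): payoffs -3, -1 → best response Passive.
Mutual best responses: (Accommodate, Withdraw, Passive); (Withdraw, Accommodate, Moderate).

(Accommodate, Withdraw, Passive); (Withdraw, Accommodate, Moderate)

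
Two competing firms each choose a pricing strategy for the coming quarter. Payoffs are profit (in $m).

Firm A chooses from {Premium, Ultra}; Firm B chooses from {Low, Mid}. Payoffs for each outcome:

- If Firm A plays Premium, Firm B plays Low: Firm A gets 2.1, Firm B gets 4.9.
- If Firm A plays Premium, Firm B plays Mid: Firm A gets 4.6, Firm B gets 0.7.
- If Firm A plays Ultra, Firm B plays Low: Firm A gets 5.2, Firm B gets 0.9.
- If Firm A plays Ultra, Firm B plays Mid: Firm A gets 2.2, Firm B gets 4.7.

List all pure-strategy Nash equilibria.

This game has no pure Nash equilibrium.

(Premium, Low): Firm A can switch to Ultra (2.1 → 5.2). Not NE.
(Premium, Mid): Firm B can switch to Low (0.7 → 4.9). Not NE.
(Ultra, Low): Firm B can switch to Mid (0.9 → 4.7). Not NE.
(Ultra, Mid): Firm A can switch to Premium (2.2 → 4.6). Not NE.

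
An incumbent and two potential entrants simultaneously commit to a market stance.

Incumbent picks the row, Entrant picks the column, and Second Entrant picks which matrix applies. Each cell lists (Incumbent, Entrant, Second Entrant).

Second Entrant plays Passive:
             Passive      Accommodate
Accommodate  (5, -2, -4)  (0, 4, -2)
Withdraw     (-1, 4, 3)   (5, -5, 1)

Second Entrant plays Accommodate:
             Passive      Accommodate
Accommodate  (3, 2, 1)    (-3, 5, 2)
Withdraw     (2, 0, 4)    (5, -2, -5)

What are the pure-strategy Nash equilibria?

No pure-strategy Nash equilibrium.

Mark each player's best response to every combination of opponents' strategies; a profile where every player is best-responding is a pure Nash equilibrium.
Incumbent against (Passive, Passive): payoffs 5, -1 → best response Accommodate.
Incumbent against (Passive, Accommodate): payoffs 3, 2 → best response Accommodate.
Incumbent against (Accommodate, Passive): payoffs 0, 5 → best response Withdraw.
Incumbent against (Accommodate, Accommodate): payoffs -3, 5 → best response Withdraw.
Entrant against (Accommodate, Passive): payoffs -2, 4 → best response Accommodate.
Entrant against (Accommodate, Accommodate): payoffs 2, 5 → best response Accommodate.
Entrant against (Withdraw, Passive): payoffs 4, -5 → best response Passive.
Entrant against (Withdraw, Accommodate): payoffs 0, -2 → best response Passive.
Second Entrant against (Accommodate, Passive): payoffs -4, 1 → best response Accommodate.
Second Entrant against (Accommodate, Accommodate): payoffs -2, 2 → best response Accommodate.
Second Entrant against (Withdraw, Passive): payoffs 3, 4 → best response Accommodate.
Second Entrant against (Withdraw, Accommodate): payoffs 1, -5 → best response Passive.
No profile is a mutual best response for all players.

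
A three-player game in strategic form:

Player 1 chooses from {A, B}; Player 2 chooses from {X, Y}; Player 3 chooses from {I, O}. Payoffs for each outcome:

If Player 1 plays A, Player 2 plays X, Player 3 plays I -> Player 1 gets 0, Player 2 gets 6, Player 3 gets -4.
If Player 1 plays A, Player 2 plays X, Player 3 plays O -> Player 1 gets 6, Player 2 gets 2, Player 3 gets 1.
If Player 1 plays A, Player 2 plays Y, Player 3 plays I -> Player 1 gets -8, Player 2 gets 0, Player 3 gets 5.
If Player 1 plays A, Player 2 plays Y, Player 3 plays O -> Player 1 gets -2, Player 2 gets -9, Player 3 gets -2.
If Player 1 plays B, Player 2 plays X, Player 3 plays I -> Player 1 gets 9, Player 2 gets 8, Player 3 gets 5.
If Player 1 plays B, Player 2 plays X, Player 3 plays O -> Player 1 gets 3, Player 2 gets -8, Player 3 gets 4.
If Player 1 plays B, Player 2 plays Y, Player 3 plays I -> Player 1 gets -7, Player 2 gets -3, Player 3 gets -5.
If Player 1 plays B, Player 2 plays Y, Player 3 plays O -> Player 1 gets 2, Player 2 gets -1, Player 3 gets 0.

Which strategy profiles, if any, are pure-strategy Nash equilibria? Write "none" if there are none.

Pure-strategy Nash equilibria: (A, X, O); (B, X, I); (B, Y, O)

Mark each player's best response to every combination of opponents' strategies; a profile where every player is best-responding is a pure Nash equilibrium.
Player 1 against (X, I): payoffs 0, 9 → best response B.
Player 1 against (X, O): payoffs 6, 3 → best response A.
Player 1 against (Y, I): payoffs -8, -7 → best response B.
Player 1 against (Y, O): payoffs -2, 2 → best response B.
Player 2 against (A, I): payoffs 6, 0 → best response X.
Player 2 against (A, O): payoffs 2, -9 → best response X.
Player 2 against (B, I): payoffs 8, -3 → best response X.
Player 2 against (B, O): payoffs -8, -1 → best response Y.
Player 3 against (A, X): payoffs -4, 1 → best response O.
Player 3 against (A, Y): payoffs 5, -2 → best response I.
Player 3 against (B, X): payoffs 5, 4 → best response I.
Player 3 against (B, Y): payoffs -5, 0 → best response O.
Mutual best responses: (A, X, O); (B, X, I); (B, Y, O).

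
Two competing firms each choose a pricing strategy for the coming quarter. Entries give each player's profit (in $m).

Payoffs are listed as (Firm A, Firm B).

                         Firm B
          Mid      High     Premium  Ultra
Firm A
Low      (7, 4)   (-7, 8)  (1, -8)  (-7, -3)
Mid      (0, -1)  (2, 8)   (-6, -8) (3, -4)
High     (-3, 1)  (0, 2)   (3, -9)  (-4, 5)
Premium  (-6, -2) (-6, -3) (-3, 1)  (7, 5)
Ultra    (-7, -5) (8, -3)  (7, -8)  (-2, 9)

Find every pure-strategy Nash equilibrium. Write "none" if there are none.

Pure NE: (Premium, Ultra)

(Low, Mid): Firm B can switch to High (4 → 8). Not NE.
(Low, High): Firm A can switch to Mid (-7 → 2). Not NE.
(Low, Premium): Firm A can switch to High (1 → 3). Not NE.
(Low, Ultra): Firm A can switch to Mid (-7 → 3). Not NE.
(Mid, Mid): Firm A can switch to Low (0 → 7). Not NE.
(Mid, High): Firm A can switch to Ultra (2 → 8). Not NE.
(Mid, Premium): Firm A can switch to Low (-6 → 1). Not NE.
(Mid, Ultra): Firm A can switch to Premium (3 → 7). Not NE.
(High, Mid): Firm A can switch to Low (-3 → 7). Not NE.
(High, High): Firm A can switch to Mid (0 → 2). Not NE.
(High, Premium): Firm A can switch to Ultra (3 → 7). Not NE.
(High, Ultra): Firm A can switch to Mid (-4 → 3). Not NE.
(Premium, Ultra): Firm A gets 7, best alternative 3; Firm B gets 5, best alternative 1. No profitable deviation — NE.
(The remaining 7 profiles each have a profitable deviation by the same check.)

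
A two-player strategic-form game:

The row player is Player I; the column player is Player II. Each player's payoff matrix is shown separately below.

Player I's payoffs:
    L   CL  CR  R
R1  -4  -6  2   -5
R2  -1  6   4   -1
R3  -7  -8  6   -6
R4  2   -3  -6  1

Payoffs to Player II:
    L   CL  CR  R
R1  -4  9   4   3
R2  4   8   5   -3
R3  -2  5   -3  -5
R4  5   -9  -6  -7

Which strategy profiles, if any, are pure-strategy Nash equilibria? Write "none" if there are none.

Player I against L: payoffs -4, -1, -7, 2 → best response R4.
Player I against CL: payoffs -6, 6, -8, -3 → best response R2.
Player I against CR: payoffs 2, 4, 6, -6 → best response R3.
Player I against R: payoffs -5, -1, -6, 1 → best response R4.
Player II against R1: payoffs -4, 9, 4, 3 → best response CL.
Player II against R2: payoffs 4, 8, 5, -3 → best response CL.
Player II against R3: payoffs -2, 5, -3, -5 → best response CL.
Player II against R4: payoffs 5, -9, -6, -7 → best response L.
Mutual best responses: (R2, CL); (R4, L).

Pure-strategy Nash equilibria: (R2, CL), (R4, L)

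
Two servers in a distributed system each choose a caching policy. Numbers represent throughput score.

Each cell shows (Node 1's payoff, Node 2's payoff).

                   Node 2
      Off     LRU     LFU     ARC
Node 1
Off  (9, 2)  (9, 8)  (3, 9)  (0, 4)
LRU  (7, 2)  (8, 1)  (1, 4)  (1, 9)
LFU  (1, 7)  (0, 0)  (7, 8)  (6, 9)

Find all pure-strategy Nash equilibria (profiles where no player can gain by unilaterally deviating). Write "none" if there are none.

(LFU, ARC)

Mark each player's best response to every combination of opponents' strategies; a profile where every player is best-responding is a pure Nash equilibrium.
Node 1 against Off: payoffs 9, 7, 1 → best response Off.
Node 1 against LRU: payoffs 9, 8, 0 → best response Off.
Node 1 against LFU: payoffs 3, 1, 7 → best response LFU.
Node 1 against ARC: payoffs 0, 1, 6 → best response LFU.
Node 2 against Off: payoffs 2, 8, 9, 4 → best response LFU.
Node 2 against LRU: payoffs 2, 1, 4, 9 → best response ARC.
Node 2 against LFU: payoffs 7, 0, 8, 9 → best response ARC.
Mutual best responses: (LFU, ARC).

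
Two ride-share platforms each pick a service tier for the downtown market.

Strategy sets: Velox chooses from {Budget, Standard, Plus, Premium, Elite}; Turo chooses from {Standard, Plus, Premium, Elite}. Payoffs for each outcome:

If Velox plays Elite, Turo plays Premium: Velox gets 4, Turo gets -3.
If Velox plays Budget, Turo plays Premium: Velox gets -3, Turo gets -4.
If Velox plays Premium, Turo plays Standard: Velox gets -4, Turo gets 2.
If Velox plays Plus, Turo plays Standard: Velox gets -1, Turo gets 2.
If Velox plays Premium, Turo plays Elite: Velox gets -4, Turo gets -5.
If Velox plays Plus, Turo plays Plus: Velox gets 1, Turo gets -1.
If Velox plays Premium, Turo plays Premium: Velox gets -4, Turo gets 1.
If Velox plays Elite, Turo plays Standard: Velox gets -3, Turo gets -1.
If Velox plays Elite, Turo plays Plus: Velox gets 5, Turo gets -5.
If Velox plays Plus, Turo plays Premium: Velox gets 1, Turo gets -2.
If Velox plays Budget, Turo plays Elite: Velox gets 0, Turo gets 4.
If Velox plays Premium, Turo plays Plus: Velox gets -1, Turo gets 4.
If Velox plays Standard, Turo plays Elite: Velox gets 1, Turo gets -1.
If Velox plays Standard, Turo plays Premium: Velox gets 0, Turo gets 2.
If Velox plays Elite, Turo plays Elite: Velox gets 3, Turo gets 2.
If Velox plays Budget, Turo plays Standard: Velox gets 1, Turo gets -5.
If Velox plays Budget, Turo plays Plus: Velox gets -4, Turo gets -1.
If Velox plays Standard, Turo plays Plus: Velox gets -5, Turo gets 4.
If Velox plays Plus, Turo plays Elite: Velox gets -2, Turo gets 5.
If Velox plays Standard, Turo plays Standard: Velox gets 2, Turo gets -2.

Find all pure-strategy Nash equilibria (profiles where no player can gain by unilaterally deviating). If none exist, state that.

Velox against Standard: payoffs 1, 2, -1, -4, -3 → best response Standard.
Velox against Plus: payoffs -4, -5, 1, -1, 5 → best response Elite.
Velox against Premium: payoffs -3, 0, 1, -4, 4 → best response Elite.
Velox against Elite: payoffs 0, 1, -2, -4, 3 → best response Elite.
Turo against Budget: payoffs -5, -1, -4, 4 → best response Elite.
Turo against Standard: payoffs -2, 4, 2, -1 → best response Plus.
Turo against Plus: payoffs 2, -1, -2, 5 → best response Elite.
Turo against Premium: payoffs 2, 4, 1, -5 → best response Plus.
Turo against Elite: payoffs -1, -5, -3, 2 → best response Elite.
Mutual best responses: (Elite, Elite).

Pure NE: (Elite, Elite)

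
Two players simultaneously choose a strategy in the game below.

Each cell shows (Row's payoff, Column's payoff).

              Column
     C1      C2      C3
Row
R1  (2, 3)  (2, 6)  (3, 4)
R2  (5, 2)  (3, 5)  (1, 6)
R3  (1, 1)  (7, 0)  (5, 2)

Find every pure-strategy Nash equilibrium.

(R3, C3)

(R1, C1): Row can switch to R2 (2 → 5). Not NE.
(R1, C2): Row can switch to R2 (2 → 3). Not NE.
(R1, C3): Row can switch to R3 (3 → 5). Not NE.
(R2, C1): Column can switch to C2 (2 → 5). Not NE.
(R2, C2): Row can switch to R3 (3 → 7). Not NE.
(R2, C3): Row can switch to R1 (1 → 3). Not NE.
(R3, C3): Row gets 5, best alternative 3; Column gets 2, best alternative 1. No profitable deviation — NE.
(The remaining 2 profiles each have a profitable deviation by the same check.)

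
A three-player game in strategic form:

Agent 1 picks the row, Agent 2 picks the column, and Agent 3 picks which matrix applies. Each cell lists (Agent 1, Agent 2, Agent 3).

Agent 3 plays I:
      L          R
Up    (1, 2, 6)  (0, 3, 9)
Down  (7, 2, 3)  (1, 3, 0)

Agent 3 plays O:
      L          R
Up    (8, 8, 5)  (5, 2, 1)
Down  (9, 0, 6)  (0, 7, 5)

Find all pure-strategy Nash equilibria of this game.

No pure-strategy Nash equilibrium.

Agent 1 against (L, I): payoffs 1, 7 → best response Down.
Agent 1 against (L, O): payoffs 8, 9 → best response Down.
Agent 1 against (R, I): payoffs 0, 1 → best response Down.
Agent 1 against (R, O): payoffs 5, 0 → best response Up.
Agent 2 against (Up, I): payoffs 2, 3 → best response R.
Agent 2 against (Up, O): payoffs 8, 2 → best response L.
Agent 2 against (Down, I): payoffs 2, 3 → best response R.
Agent 2 against (Down, O): payoffs 0, 7 → best response R.
Agent 3 against (Up, L): payoffs 6, 5 → best response I.
Agent 3 against (Up, R): payoffs 9, 1 → best response I.
Agent 3 against (Down, L): payoffs 3, 6 → best response O.
Agent 3 against (Down, R): payoffs 0, 5 → best response O.
No profile is a mutual best response for all players.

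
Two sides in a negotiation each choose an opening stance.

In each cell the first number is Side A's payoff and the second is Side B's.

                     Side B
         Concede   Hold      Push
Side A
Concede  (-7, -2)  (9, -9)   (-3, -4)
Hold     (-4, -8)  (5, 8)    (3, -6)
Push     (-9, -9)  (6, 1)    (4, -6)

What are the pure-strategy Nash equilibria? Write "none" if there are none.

There is no pure-strategy Nash equilibrium.

Mark each player's best response to every combination of opponents' strategies; a profile where every player is best-responding is a pure Nash equilibrium.
Side A against Concede: payoffs -7, -4, -9 → best response Hold.
Side A against Hold: payoffs 9, 5, 6 → best response Concede.
Side A against Push: payoffs -3, 3, 4 → best response Push.
Side B against Concede: payoffs -2, -9, -4 → best response Concede.
Side B against Hold: payoffs -8, 8, -6 → best response Hold.
Side B against Push: payoffs -9, 1, -6 → best response Hold.
No profile is a mutual best response for all players.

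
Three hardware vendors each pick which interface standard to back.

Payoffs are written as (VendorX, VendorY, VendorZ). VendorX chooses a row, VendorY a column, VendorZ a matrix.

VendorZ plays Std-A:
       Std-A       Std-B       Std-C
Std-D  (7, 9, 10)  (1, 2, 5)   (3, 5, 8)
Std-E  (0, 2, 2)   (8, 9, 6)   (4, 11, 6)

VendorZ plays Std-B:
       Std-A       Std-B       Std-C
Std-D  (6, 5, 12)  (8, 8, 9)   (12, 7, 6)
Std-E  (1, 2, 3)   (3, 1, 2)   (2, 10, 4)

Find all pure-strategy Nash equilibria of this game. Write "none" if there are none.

For each strategy profile, look for a profitable unilateral deviation.
(Std-D, Std-A, Std-A): VendorZ can switch to Std-B (10 → 12). Not NE.
(Std-D, Std-A, Std-B): VendorY can switch to Std-B (5 → 8). Not NE.
(Std-D, Std-B, Std-A): VendorX can switch to Std-E (1 → 8). Not NE.
(Std-D, Std-B, Std-B): VendorX gets 8, best alternative 3; VendorY gets 8, best alternative 7; VendorZ gets 9, best alternative 5. No profitable deviation — NE.
(Std-D, Std-C, Std-A): VendorX can switch to Std-E (3 → 4). Not NE.
(Std-D, Std-C, Std-B): VendorY can switch to Std-B (7 → 8). Not NE.
(Std-E, Std-A, Std-A): VendorX can switch to Std-D (0 → 7). Not NE.
(Std-E, Std-A, Std-B): VendorX can switch to Std-D (1 → 6). Not NE.
(Std-E, Std-B, Std-A): VendorY can switch to Std-C (9 → 11). Not NE.
(Std-E, Std-B, Std-B): VendorX can switch to Std-D (3 → 8). Not NE.
(Std-E, Std-C, Std-A): VendorX gets 4, best alternative 3; VendorY gets 11, best alternative 9; VendorZ gets 6, best alternative 4. No profitable deviation — NE.
(Std-E, Std-C, Std-B): VendorX can switch to Std-D (2 → 12). Not NE.

(Std-D, Std-B, Std-B) and (Std-E, Std-C, Std-A)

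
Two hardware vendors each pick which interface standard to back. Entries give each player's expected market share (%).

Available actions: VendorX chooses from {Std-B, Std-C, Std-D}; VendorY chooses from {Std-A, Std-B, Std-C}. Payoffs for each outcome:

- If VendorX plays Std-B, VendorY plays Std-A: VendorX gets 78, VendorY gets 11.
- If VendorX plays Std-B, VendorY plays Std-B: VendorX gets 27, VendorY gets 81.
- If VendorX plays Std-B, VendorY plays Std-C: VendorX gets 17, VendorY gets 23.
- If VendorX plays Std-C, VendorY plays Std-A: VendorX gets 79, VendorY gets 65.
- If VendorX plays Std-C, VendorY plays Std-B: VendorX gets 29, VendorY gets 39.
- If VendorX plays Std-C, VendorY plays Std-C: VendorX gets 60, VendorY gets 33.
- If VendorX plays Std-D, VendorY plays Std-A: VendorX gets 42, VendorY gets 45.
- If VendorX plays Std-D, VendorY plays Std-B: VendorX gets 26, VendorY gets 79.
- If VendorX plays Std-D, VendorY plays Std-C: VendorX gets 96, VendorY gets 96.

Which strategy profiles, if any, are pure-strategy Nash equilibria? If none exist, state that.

Pure-strategy Nash equilibria: (Std-C, Std-A), (Std-D, Std-C)

For each strategy profile, look for a profitable unilateral deviation.
(Std-B, Std-A): VendorX can switch to Std-C (78 → 79). Not NE.
(Std-B, Std-B): VendorX can switch to Std-C (27 → 29). Not NE.
(Std-B, Std-C): VendorX can switch to Std-C (17 → 60). Not NE.
(Std-C, Std-A): VendorX gets 79, best alternative 78; VendorY gets 65, best alternative 39. No profitable deviation — NE.
(Std-C, Std-B): VendorY can switch to Std-A (39 → 65). Not NE.
(Std-C, Std-C): VendorX can switch to Std-D (60 → 96). Not NE.
(Std-D, Std-A): VendorX can switch to Std-B (42 → 78). Not NE.
(Std-D, Std-B): VendorX can switch to Std-B (26 → 27). Not NE.
(Std-D, Std-C): VendorX gets 96, best alternative 60; VendorY gets 96, best alternative 79. No profitable deviation — NE.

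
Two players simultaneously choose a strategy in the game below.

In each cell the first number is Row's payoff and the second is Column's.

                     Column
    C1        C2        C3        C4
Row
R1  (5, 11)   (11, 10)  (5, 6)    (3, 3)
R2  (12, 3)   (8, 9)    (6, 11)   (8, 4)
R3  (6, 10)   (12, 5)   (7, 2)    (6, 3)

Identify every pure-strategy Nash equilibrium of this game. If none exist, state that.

Row against C1: payoffs 5, 12, 6 → best response R2.
Row against C2: payoffs 11, 8, 12 → best response R3.
Row against C3: payoffs 5, 6, 7 → best response R3.
Row against C4: payoffs 3, 8, 6 → best response R2.
Column against R1: payoffs 11, 10, 6, 3 → best response C1.
Column against R2: payoffs 3, 9, 11, 4 → best response C3.
Column against R3: payoffs 10, 5, 2, 3 → best response C1.
No profile is a mutual best response for all players.

This game has no pure Nash equilibrium.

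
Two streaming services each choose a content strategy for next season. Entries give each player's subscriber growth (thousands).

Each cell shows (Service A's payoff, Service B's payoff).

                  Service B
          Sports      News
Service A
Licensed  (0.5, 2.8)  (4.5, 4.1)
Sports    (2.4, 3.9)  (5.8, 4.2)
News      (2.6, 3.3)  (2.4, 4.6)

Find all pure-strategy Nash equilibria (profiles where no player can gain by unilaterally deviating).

Check each profile: it is a Nash equilibrium iff no player can strictly gain by switching unilaterally.
(Licensed, Sports): Service A can switch to Sports (0.5 → 2.4). Not NE.
(Licensed, News): Service A can switch to Sports (4.5 → 5.8). Not NE.
(Sports, Sports): Service A can switch to News (2.4 → 2.6). Not NE.
(Sports, News): Service A gets 5.8, best alternative 4.5; Service B gets 4.2, best alternative 3.9. No profitable deviation — NE.
(News, Sports): Service B can switch to News (3.3 → 4.6). Not NE.
(News, News): Service A can switch to Licensed (2.4 → 4.5). Not NE.

Pure NE: (Sports, News)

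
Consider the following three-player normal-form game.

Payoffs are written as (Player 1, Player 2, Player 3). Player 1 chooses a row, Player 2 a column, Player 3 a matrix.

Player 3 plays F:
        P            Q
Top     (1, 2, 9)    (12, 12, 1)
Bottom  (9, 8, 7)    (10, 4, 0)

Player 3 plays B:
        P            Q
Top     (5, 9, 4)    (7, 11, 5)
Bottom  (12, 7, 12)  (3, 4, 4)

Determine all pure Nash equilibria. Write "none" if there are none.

Pure-strategy Nash equilibria: (Top, Q, B) and (Bottom, P, B)

(Top, P, F): Player 1 can switch to Bottom (1 → 9). Not NE.
(Top, P, B): Player 1 can switch to Bottom (5 → 12). Not NE.
(Top, Q, F): Player 3 can switch to B (1 → 5). Not NE.
(Top, Q, B): Player 1 gets 7, best alternative 3; Player 2 gets 11, best alternative 9; Player 3 gets 5, best alternative 1. No profitable deviation — NE.
(Bottom, P, F): Player 3 can switch to B (7 → 12). Not NE.
(Bottom, P, B): Player 1 gets 12, best alternative 5; Player 2 gets 7, best alternative 4; Player 3 gets 12, best alternative 7. No profitable deviation — NE.
(Bottom, Q, F): Player 1 can switch to Top (10 → 12). Not NE.
(Bottom, Q, B): Player 1 can switch to Top (3 → 7). Not NE.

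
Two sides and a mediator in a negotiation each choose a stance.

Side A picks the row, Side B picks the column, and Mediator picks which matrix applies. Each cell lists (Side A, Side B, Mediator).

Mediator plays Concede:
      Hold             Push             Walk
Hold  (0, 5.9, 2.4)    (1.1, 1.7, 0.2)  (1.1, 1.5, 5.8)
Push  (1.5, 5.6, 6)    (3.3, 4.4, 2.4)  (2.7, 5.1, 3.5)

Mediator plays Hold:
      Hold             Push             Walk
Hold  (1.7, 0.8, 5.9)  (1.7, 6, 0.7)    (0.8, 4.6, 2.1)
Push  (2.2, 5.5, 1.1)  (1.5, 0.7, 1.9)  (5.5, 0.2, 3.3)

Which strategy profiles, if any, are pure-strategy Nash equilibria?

(Hold, Push, Hold); (Push, Hold, Concede)

Side A against (Hold, Concede): payoffs 0, 1.5 → best response Push.
Side A against (Hold, Hold): payoffs 1.7, 2.2 → best response Push.
Side A against (Push, Concede): payoffs 1.1, 3.3 → best response Push.
Side A against (Push, Hold): payoffs 1.7, 1.5 → best response Hold.
Side A against (Walk, Concede): payoffs 1.1, 2.7 → best response Push.
Side A against (Walk, Hold): payoffs 0.8, 5.5 → best response Push.
Side B against (Hold, Concede): payoffs 5.9, 1.7, 1.5 → best response Hold.
Side B against (Hold, Hold): payoffs 0.8, 6, 4.6 → best response Push.
Side B against (Push, Concede): payoffs 5.6, 4.4, 5.1 → best response Hold.
Side B against (Push, Hold): payoffs 5.5, 0.7, 0.2 → best response Hold.
Mediator against (Hold, Hold): payoffs 2.4, 5.9 → best response Hold.
Mediator against (Hold, Push): payoffs 0.2, 0.7 → best response Hold.
Mediator against (Hold, Walk): payoffs 5.8, 2.1 → best response Concede.
Mediator against (Push, Hold): payoffs 6, 1.1 → best response Concede.
Mediator against (Push, Push): payoffs 2.4, 1.9 → best response Concede.
Mediator against (Push, Walk): payoffs 3.5, 3.3 → best response Concede.
Mutual best responses: (Hold, Push, Hold); (Push, Hold, Concede).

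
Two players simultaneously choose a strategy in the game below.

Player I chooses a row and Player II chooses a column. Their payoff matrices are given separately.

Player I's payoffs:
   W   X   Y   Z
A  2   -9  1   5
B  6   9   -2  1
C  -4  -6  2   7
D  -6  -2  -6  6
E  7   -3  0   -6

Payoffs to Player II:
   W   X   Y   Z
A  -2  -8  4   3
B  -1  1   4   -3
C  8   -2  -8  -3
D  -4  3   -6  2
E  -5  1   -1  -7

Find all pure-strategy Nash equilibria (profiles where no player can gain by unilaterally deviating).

(A, W): Player I can switch to B (2 → 6). Not NE.
(A, X): Player I can switch to B (-9 → 9). Not NE.
(A, Y): Player I can switch to C (1 → 2). Not NE.
(A, Z): Player I can switch to C (5 → 7). Not NE.
(B, W): Player I can switch to E (6 → 7). Not NE.
(B, X): Player II can switch to Y (1 → 4). Not NE.
(The remaining 14 profiles each have a profitable deviation by the same check.)

No pure-strategy Nash equilibrium.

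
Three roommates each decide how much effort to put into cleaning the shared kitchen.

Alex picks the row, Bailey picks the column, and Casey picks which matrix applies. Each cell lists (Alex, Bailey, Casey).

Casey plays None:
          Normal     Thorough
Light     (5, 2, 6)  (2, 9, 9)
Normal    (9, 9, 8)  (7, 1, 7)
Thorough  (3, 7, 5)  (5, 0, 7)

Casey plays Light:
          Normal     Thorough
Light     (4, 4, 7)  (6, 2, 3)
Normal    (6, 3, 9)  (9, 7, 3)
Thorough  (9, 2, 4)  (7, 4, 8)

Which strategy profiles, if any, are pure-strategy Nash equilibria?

none

For each player, find the best response to each opponent profile; mutual best responses are the pure NE.
Alex against (Normal, None): payoffs 5, 9, 3 → best response Normal.
Alex against (Normal, Light): payoffs 4, 6, 9 → best response Thorough.
Alex against (Thorough, None): payoffs 2, 7, 5 → best response Normal.
Alex against (Thorough, Light): payoffs 6, 9, 7 → best response Normal.
Bailey against (Light, None): payoffs 2, 9 → best response Thorough.
Bailey against (Light, Light): payoffs 4, 2 → best response Normal.
Bailey against (Normal, None): payoffs 9, 1 → best response Normal.
Bailey against (Normal, Light): payoffs 3, 7 → best response Thorough.
Bailey against (Thorough, None): payoffs 7, 0 → best response Normal.
Bailey against (Thorough, Light): payoffs 2, 4 → best response Thorough.
Casey against (Light, Normal): payoffs 6, 7 → best response Light.
Casey against (Light, Thorough): payoffs 9, 3 → best response None.
Casey against (Normal, Normal): payoffs 8, 9 → best response Light.
Casey against (Normal, Thorough): payoffs 7, 3 → best response None.
Casey against (Thorough, Normal): payoffs 5, 4 → best response None.
Casey against (Thorough, Thorough): payoffs 7, 8 → best response Light.
No profile is a mutual best response for all players.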